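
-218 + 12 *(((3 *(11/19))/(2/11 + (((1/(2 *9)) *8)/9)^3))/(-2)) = -2781425855/10104067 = -275.28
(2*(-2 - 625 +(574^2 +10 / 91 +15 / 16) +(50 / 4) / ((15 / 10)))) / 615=1436453407 / 1343160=1069.46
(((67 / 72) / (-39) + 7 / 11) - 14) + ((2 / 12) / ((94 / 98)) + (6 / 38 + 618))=16686164999 / 27582984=604.94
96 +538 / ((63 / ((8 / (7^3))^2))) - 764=-4951106084 / 7411887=-668.00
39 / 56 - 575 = -574.30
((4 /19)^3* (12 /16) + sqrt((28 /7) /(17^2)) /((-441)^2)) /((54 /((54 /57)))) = 0.00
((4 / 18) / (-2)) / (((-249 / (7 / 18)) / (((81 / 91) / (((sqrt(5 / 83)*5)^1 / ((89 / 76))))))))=89*sqrt(415) / 12300600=0.00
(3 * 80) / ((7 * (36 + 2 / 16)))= 1920 / 2023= 0.95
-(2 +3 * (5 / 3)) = -7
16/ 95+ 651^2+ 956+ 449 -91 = 40385941/ 95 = 425115.17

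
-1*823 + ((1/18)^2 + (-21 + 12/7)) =-1910297/2268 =-842.28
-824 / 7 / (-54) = 412 / 189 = 2.18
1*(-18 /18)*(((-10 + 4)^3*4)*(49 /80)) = 2646 /5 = 529.20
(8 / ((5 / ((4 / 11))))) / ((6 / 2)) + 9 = 1517 / 165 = 9.19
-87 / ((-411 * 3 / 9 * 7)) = 87 / 959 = 0.09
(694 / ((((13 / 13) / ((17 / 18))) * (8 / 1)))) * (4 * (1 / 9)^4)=5899 / 118098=0.05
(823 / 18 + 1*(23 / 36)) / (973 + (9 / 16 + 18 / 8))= 6676 / 140517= 0.05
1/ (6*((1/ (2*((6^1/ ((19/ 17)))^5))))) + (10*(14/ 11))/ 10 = 40517628170/ 27237089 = 1487.59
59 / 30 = 1.97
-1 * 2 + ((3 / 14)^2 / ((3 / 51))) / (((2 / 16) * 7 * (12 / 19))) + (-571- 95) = -457279 / 686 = -666.59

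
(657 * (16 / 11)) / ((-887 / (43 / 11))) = -452016 / 107327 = -4.21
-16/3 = -5.33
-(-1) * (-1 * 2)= -2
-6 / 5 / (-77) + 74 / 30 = 2867 / 1155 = 2.48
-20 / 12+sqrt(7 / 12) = -0.90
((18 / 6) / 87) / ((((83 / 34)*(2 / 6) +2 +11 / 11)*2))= 51 / 11281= 0.00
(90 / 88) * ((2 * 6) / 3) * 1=45 / 11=4.09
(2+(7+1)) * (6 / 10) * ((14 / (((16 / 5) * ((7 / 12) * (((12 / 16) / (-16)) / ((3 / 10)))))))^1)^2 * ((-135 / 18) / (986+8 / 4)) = -25920 / 247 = -104.94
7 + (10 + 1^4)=18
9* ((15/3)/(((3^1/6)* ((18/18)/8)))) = 720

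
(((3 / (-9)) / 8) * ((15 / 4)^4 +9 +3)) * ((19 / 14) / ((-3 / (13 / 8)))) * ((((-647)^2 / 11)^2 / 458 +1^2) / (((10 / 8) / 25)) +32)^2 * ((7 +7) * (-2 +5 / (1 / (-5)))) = -9712735133629080876.84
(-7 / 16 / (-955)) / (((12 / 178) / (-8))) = -623 / 11460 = -0.05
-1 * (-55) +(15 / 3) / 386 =21235 / 386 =55.01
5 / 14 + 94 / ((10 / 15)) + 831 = 13613 / 14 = 972.36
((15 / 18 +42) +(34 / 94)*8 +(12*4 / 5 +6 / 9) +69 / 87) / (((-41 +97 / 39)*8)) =-30186117 / 163778080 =-0.18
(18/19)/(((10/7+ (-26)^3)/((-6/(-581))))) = -54/97002847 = -0.00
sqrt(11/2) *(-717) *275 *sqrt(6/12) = -197175 *sqrt(11)/2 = -326977.75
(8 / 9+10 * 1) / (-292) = -49 / 1314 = -0.04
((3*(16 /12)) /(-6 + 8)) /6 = 1 /3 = 0.33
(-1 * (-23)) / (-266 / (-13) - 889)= -299 / 11291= -0.03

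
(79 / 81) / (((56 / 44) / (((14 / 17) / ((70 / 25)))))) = 4345 / 19278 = 0.23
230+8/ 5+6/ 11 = 12768/ 55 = 232.15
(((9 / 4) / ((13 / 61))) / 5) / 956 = 549 / 248560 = 0.00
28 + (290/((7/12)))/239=50324/1673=30.08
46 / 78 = 23 / 39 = 0.59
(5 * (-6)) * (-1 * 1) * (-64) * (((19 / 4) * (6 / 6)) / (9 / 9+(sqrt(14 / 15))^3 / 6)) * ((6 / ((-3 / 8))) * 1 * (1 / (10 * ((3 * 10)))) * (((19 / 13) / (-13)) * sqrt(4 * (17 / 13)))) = -561427200 * sqrt(221) / 65226733+5822208 * sqrt(46410) / 65226733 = -108.73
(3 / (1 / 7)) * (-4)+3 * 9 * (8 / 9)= -60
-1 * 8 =-8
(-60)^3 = -216000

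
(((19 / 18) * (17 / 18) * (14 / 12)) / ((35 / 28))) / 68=133 / 9720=0.01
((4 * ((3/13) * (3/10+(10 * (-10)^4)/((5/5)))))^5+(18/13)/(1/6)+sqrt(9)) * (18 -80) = -482119231723390210170436068930134466/1160290625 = -415515924489513314968339100.00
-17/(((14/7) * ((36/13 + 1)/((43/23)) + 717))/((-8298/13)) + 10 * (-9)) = 3032919/16458560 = 0.18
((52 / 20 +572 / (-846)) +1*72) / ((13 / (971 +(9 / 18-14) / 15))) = 1516741649 / 274950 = 5516.43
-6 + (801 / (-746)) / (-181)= -5.99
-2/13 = -0.15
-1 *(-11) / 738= 11 / 738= 0.01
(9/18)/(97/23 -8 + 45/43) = -989/5412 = -0.18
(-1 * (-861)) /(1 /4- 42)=-3444 /167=-20.62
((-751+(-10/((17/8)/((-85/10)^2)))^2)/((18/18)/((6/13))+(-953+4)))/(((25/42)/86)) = -2489007528/142025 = -17525.14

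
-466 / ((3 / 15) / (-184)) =428720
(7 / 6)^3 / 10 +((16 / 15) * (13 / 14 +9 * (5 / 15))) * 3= 192481 / 15120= 12.73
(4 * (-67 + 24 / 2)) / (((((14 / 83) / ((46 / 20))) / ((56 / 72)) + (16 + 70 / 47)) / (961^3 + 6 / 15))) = -11104110280.79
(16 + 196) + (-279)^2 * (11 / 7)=857735 / 7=122533.57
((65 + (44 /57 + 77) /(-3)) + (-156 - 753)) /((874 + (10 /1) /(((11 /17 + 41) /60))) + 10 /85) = -149203271 /152393490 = -0.98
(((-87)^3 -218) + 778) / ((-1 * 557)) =657943 / 557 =1181.23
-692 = -692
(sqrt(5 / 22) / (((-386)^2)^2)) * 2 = sqrt(110) / 244197888176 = 0.00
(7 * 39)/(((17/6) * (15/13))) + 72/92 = 164784/1955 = 84.29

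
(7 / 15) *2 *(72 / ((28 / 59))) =708 / 5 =141.60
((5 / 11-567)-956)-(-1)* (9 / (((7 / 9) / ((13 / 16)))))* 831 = 7749697 / 1232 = 6290.34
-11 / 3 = -3.67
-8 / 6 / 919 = -0.00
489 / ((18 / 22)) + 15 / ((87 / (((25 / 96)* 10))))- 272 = 326.12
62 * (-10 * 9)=-5580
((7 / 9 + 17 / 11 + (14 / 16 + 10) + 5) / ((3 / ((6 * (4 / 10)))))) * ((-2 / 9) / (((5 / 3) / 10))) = -19.41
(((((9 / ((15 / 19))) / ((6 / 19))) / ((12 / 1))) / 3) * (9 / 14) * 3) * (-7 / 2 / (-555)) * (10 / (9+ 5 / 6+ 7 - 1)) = 0.01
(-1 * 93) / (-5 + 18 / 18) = 93 / 4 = 23.25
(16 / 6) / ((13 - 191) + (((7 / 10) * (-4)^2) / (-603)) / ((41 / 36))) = -54940 / 3667581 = -0.01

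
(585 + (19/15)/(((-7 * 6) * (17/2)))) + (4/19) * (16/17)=59540624/101745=585.19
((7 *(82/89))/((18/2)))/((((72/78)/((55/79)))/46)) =4719715/189837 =24.86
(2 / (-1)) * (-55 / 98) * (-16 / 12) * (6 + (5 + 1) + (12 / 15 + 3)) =-3476 / 147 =-23.65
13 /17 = 0.76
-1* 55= -55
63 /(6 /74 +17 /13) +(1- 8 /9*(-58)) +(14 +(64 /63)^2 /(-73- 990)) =315422124469 /2818323396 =111.92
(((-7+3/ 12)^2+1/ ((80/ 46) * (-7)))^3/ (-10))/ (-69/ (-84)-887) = 16520975236709/ 1556271360000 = 10.62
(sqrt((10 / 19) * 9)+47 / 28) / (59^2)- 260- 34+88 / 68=-292.70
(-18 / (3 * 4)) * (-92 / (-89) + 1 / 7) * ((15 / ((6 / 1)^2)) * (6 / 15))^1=-733 / 2492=-0.29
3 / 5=0.60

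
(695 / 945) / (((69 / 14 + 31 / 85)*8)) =11815 / 680292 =0.02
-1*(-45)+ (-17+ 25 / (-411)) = 11483 / 411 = 27.94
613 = 613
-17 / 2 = -8.50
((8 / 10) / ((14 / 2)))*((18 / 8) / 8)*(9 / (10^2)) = 81 / 28000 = 0.00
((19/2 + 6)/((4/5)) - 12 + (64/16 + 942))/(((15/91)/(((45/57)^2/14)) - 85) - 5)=-1487265/134624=-11.05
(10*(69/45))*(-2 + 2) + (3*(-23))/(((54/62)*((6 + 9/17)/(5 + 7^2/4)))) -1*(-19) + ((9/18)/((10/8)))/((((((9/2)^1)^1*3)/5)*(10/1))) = -3801829/19980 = -190.28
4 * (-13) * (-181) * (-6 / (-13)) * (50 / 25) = 8688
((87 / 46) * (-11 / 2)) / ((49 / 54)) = -25839 / 2254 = -11.46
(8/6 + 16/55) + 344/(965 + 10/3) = 189764/95865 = 1.98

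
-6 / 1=-6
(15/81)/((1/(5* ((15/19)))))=125/171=0.73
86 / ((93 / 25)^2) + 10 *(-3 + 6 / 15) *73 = -16362052 / 8649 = -1891.79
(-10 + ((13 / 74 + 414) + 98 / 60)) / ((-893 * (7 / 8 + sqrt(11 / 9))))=805056 / 924445-306688 * sqrt(11) / 924445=-0.23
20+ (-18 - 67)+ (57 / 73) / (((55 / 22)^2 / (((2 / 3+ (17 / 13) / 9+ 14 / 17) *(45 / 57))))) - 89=-12409398 / 80665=-153.84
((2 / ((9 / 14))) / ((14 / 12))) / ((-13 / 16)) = -128 / 39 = -3.28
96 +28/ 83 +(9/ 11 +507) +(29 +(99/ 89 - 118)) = 41950380/ 81257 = 516.27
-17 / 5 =-3.40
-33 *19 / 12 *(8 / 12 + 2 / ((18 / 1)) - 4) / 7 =6061 / 252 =24.05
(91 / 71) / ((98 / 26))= 169 / 497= 0.34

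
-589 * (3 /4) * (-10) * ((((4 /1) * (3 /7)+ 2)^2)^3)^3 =130225736308561486583524884480 /1628413597910449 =79970921684555.33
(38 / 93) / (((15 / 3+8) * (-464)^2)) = 19 / 130146432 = 0.00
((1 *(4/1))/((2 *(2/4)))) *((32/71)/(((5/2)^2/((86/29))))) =44032/51475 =0.86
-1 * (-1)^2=-1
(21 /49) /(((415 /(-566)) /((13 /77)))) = -22074 /223685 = -0.10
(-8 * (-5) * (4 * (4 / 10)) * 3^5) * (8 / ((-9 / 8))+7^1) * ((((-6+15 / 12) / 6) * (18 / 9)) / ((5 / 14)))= 38304 / 5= 7660.80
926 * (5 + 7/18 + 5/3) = 58801/9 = 6533.44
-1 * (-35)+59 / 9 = 374 / 9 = 41.56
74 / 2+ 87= 124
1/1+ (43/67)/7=512/469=1.09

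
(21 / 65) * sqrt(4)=42 / 65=0.65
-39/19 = -2.05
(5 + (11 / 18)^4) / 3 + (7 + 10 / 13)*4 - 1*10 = 93304045 / 4094064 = 22.79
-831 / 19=-43.74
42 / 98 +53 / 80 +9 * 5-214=-94029 / 560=-167.91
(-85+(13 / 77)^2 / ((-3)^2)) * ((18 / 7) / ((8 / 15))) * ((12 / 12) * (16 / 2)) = -136065480 / 41503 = -3278.45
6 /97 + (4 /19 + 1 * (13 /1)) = 24461 /1843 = 13.27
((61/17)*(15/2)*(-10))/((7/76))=-347700/119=-2921.85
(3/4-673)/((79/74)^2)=-3681241/6241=-589.85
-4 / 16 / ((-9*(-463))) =-0.00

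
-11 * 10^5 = -1100000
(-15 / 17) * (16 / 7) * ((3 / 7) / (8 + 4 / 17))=-36 / 343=-0.10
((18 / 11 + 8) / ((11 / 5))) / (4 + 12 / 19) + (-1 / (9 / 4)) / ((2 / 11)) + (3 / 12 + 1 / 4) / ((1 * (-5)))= -383023 / 239580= -1.60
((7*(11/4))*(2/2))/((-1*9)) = -77/36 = -2.14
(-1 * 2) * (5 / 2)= -5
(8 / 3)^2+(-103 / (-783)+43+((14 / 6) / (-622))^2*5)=15220037875 / 302930172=50.24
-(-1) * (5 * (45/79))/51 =75/1343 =0.06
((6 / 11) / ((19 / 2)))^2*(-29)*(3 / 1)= -12528 / 43681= -0.29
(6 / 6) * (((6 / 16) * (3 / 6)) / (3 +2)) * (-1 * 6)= -9 / 40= -0.22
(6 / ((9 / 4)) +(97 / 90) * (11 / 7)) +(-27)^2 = 733.36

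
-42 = -42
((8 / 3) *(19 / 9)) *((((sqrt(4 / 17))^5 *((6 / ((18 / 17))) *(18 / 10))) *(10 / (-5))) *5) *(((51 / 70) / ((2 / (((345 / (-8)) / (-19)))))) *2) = -736 *sqrt(17) / 119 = -25.50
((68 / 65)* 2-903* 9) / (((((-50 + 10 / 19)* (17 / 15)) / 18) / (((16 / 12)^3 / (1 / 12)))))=3853156224 / 51935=74191.90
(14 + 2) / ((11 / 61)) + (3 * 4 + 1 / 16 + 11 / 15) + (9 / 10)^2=1350797 / 13200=102.33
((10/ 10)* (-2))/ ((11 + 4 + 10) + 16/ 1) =-2/ 41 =-0.05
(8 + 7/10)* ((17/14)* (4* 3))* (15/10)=13311/70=190.16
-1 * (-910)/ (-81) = -910/ 81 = -11.23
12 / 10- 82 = -404 / 5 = -80.80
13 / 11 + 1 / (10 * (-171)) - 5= -71831 / 18810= -3.82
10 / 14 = 5 / 7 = 0.71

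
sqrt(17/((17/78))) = sqrt(78) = 8.83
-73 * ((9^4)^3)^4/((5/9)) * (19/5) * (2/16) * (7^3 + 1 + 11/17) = -465353432437200115212069103127180775109822859593016937/3400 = -136868656599176504474138000000000000000000000000000.00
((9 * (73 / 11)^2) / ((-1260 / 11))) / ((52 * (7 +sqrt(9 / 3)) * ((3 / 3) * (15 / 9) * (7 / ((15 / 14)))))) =-47961 / 51571520 +47961 * sqrt(3) / 361000640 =-0.00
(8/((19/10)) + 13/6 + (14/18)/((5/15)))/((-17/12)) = -1986/323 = -6.15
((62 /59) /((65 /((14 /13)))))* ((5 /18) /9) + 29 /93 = 7820747 /25037181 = 0.31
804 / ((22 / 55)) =2010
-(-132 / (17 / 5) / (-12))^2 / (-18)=3025 / 5202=0.58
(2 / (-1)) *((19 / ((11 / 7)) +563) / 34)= -6326 / 187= -33.83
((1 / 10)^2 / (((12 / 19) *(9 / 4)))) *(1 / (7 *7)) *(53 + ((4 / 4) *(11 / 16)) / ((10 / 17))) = 6099 / 784000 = 0.01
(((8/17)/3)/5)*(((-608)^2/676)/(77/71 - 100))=-0.17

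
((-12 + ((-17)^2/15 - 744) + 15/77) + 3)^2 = 538078.77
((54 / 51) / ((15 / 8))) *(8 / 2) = 192 / 85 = 2.26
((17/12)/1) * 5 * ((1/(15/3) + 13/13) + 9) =289/4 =72.25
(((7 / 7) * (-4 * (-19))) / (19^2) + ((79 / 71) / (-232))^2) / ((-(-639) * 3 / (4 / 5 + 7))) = 2822106859 / 3294178484544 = 0.00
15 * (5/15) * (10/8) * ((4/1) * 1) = 25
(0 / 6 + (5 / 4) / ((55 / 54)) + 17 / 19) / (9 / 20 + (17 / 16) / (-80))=567680 / 116831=4.86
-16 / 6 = -8 / 3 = -2.67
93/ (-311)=-0.30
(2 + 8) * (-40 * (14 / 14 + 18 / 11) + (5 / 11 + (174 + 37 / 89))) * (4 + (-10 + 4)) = -123560 / 89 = -1388.31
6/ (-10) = -3/ 5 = -0.60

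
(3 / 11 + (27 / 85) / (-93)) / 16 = 3903 / 231880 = 0.02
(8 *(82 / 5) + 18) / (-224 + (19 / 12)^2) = -107424 / 159475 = -0.67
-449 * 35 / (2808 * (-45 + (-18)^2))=-15715 / 783432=-0.02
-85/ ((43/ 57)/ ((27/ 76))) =-6885/ 172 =-40.03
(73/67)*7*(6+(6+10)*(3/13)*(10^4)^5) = 2452800000000000000039858/871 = 2816073478760045924270.79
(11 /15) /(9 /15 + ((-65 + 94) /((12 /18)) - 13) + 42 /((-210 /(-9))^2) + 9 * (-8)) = -385 /21432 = -0.02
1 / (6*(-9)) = -1 / 54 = -0.02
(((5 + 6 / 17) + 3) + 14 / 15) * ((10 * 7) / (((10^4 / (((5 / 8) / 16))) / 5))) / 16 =259 / 326400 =0.00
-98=-98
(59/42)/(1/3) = 59/14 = 4.21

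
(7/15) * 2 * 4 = 56/15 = 3.73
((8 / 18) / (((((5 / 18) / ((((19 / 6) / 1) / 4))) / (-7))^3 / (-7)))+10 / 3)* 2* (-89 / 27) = -13193015659 / 81000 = -162876.74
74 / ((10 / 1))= 37 / 5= 7.40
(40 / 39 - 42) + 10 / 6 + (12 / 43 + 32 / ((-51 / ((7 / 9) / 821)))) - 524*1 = -118603794203 / 210653001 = -563.03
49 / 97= 0.51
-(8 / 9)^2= -64 / 81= -0.79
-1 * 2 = -2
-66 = -66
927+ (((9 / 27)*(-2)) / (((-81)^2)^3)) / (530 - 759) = 179864967878388371 / 194029091562447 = 927.00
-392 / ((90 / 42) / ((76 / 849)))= -208544 / 12735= -16.38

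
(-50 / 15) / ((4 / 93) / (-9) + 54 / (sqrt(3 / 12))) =-1395 / 45196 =-0.03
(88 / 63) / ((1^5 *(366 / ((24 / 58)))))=176 / 111447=0.00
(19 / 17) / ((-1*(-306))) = 0.00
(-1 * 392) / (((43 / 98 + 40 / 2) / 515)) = -19784240 / 2003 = -9877.30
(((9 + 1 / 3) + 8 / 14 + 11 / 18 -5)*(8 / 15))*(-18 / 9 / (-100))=278 / 4725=0.06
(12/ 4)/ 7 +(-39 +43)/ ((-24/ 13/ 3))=-85/ 14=-6.07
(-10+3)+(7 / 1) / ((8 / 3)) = -35 / 8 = -4.38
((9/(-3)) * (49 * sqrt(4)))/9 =-98/3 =-32.67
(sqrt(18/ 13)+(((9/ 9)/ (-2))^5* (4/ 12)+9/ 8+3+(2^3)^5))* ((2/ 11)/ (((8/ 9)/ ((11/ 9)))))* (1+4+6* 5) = 105* sqrt(26)/ 52+110114305/ 384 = 286766.30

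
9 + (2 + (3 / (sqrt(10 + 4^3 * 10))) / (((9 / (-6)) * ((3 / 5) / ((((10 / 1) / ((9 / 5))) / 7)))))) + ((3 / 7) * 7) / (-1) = 7.90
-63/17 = -3.71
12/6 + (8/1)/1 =10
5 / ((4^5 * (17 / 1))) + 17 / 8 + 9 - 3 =141445 / 17408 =8.13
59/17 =3.47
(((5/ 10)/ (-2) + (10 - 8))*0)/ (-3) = 0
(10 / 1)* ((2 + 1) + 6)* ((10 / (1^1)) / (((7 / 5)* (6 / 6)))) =4500 / 7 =642.86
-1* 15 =-15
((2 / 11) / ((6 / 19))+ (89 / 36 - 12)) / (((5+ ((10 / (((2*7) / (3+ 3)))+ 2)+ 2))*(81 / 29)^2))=-20869415 / 241628508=-0.09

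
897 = 897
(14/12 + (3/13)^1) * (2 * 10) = 1090/39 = 27.95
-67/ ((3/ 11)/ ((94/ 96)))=-34639/ 144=-240.55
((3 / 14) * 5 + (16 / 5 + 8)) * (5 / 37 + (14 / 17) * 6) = 2742787 / 44030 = 62.29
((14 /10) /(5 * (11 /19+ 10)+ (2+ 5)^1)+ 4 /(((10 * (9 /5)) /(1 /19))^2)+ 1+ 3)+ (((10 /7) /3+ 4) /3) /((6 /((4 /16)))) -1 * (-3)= 16504706167 /2329338060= 7.09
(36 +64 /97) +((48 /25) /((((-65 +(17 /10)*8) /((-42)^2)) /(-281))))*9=166679.06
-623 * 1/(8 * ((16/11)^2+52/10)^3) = -137960312875/693624166208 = -0.20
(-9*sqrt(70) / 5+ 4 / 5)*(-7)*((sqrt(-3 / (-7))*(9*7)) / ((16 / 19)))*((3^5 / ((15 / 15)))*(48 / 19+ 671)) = -195909273*sqrt(21) / 20+ 12342284199*sqrt(30) / 80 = 800129979.72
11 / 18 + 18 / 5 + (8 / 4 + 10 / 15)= 619 / 90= 6.88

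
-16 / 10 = -8 / 5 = -1.60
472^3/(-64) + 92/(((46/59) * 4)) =-3286005/2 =-1643002.50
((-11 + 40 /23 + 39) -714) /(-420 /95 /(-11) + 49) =-13.85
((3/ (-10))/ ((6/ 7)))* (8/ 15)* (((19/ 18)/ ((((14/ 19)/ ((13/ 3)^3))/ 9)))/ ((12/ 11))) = -8724287/ 48600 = -179.51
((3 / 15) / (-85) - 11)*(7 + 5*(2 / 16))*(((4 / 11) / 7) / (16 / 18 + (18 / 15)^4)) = -2292075 / 1558084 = -1.47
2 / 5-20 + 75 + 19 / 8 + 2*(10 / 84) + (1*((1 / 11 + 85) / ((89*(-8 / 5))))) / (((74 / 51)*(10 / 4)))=1760170733 / 30427320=57.85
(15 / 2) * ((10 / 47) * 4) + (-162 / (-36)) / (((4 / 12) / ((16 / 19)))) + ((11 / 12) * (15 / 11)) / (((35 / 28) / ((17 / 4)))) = 78589 / 3572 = 22.00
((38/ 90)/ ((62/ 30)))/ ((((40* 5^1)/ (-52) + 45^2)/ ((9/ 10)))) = 741/ 8145250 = 0.00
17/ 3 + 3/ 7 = 6.10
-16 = -16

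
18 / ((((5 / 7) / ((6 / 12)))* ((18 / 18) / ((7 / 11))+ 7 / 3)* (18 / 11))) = 1617 / 820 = 1.97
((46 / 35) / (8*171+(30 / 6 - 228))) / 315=46 / 12623625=0.00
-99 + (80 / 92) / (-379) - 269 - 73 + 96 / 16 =-3791915 / 8717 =-435.00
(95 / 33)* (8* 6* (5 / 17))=7600 / 187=40.64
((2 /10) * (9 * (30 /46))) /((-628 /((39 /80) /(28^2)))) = -1053 /905927680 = -0.00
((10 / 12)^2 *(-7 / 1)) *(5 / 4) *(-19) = 115.45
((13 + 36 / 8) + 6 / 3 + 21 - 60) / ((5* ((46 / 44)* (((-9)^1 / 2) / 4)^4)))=-585728 / 251505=-2.33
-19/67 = -0.28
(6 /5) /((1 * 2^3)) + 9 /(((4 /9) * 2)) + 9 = 19.28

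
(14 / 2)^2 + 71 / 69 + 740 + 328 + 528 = 113576 / 69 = 1646.03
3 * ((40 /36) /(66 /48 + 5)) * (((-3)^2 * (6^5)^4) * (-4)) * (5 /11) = -31282639059362361.50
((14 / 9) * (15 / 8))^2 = 1225 / 144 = 8.51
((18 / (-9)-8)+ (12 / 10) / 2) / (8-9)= 47 / 5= 9.40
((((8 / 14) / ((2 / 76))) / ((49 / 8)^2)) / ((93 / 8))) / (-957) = -77824 / 1495839807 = -0.00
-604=-604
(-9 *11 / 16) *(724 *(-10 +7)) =53757 / 4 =13439.25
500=500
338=338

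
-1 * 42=-42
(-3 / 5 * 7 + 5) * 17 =68 / 5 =13.60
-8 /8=-1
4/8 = 1/2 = 0.50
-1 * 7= -7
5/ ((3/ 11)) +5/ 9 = 170/ 9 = 18.89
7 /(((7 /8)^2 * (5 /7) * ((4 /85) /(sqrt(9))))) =816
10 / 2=5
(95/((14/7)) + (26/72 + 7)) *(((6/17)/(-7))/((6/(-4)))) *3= 1975/357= 5.53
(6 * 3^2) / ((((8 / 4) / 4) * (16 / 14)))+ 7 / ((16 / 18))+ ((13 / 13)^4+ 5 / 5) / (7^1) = 5749 / 56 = 102.66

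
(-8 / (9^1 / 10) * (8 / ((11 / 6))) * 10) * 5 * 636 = -13568000 / 11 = -1233454.55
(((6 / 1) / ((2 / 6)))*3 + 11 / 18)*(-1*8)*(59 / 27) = -231988 / 243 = -954.68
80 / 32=2.50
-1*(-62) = 62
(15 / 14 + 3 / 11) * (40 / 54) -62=-14092 / 231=-61.00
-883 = -883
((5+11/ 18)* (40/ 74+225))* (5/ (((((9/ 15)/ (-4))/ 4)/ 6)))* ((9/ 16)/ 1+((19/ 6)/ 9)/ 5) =-5760845575/ 8991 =-640734.69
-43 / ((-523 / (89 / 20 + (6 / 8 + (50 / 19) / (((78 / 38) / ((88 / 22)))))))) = 86602 / 101985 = 0.85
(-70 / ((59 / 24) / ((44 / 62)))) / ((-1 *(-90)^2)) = 616 / 246915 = 0.00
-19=-19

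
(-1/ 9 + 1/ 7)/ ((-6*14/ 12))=-2/ 441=-0.00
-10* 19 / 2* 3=-285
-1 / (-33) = 1 / 33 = 0.03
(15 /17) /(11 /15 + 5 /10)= 450 /629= 0.72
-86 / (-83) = 86 / 83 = 1.04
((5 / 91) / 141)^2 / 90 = 5 / 2963422098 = 0.00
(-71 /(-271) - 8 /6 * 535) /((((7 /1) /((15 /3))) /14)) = -5797270 /813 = -7130.71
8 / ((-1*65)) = -8 / 65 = -0.12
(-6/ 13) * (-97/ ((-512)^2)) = 291/ 1703936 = 0.00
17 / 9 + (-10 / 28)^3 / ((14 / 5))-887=-306027481 / 345744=-885.13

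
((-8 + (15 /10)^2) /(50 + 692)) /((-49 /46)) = 529 /72716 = 0.01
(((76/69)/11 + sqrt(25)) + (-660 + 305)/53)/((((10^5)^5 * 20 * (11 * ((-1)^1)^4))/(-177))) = 0.00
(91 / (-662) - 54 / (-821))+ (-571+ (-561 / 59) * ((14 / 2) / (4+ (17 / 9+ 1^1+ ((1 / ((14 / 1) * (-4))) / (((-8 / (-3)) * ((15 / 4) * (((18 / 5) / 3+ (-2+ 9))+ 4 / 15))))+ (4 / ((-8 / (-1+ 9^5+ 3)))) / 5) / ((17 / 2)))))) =-68517848942426480865 / 120001503326393254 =-570.97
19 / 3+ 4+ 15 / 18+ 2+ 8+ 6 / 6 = 133 / 6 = 22.17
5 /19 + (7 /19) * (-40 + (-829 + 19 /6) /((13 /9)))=-111205 /494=-225.11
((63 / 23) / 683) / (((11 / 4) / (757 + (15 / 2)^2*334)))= 4925214 / 172799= 28.50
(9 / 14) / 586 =9 / 8204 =0.00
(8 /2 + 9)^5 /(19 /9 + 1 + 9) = 3341637 /109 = 30657.22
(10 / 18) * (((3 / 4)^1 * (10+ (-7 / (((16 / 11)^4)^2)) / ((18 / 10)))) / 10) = 379044495805 / 927712935936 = 0.41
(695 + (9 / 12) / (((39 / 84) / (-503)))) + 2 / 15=-22894 / 195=-117.41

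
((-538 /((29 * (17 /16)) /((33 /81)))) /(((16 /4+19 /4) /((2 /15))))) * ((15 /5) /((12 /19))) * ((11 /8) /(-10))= 2473724 /34941375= 0.07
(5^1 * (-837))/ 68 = -4185/ 68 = -61.54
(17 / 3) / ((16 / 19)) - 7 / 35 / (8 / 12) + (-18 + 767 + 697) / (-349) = 191467 / 83760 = 2.29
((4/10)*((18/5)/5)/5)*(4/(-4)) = -36/625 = -0.06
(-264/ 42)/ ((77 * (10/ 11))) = -0.09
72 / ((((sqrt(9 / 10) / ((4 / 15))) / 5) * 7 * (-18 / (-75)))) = 400 * sqrt(10) / 21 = 60.23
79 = 79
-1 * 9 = -9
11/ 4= 2.75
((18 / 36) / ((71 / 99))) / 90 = 11 / 1420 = 0.01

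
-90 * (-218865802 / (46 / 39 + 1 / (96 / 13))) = 8194335626880 / 547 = 14980503888.26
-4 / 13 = -0.31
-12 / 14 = -6 / 7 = -0.86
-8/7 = -1.14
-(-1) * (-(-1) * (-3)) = -3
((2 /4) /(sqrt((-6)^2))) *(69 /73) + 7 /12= 145 /219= 0.66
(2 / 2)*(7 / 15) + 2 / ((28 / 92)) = 739 / 105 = 7.04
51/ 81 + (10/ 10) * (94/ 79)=3881/ 2133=1.82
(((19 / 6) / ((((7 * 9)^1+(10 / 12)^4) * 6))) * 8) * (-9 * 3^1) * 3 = -443232 / 82273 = -5.39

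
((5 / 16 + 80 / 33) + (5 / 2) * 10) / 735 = 2929 / 77616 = 0.04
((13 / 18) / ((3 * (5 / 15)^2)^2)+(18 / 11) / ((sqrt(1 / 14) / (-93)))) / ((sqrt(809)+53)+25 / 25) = -90396 * sqrt(14) / 23177 - 13 * sqrt(809) / 4214+351 / 2107+1674 * sqrt(11326) / 23177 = -6.83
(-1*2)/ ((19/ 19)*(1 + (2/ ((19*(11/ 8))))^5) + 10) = -797556440098/ 4386561469115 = -0.18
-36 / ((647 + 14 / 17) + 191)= -153 / 3565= -0.04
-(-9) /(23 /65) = 585 /23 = 25.43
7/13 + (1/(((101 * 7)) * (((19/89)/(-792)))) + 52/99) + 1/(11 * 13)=-5554414/1329867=-4.18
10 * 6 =60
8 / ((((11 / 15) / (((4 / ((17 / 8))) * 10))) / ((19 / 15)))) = 48640 / 187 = 260.11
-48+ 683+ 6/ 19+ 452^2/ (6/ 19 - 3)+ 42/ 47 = -3437451083/ 45543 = -75477.05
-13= -13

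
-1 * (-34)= 34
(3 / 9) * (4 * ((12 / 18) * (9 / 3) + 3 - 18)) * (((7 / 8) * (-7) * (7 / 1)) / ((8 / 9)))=836.06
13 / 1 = 13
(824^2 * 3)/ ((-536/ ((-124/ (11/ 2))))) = 63144768/ 737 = 85678.11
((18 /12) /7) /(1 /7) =3 /2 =1.50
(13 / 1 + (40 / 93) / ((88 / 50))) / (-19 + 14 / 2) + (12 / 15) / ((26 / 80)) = 216695 / 159588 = 1.36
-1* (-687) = 687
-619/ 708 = -0.87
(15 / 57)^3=125 / 6859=0.02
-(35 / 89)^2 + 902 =7143517 / 7921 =901.85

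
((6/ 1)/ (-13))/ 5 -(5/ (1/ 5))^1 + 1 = -1566/ 65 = -24.09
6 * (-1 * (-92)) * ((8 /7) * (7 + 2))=39744 /7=5677.71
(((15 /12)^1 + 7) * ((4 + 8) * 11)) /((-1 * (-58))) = 1089 /58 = 18.78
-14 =-14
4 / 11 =0.36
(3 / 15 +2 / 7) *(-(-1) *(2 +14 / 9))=544 / 315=1.73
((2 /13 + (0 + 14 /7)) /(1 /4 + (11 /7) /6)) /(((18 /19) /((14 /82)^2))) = 364952 /2819037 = 0.13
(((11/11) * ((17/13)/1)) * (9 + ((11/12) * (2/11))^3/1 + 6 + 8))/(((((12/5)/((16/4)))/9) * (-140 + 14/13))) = -422365/130032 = -3.25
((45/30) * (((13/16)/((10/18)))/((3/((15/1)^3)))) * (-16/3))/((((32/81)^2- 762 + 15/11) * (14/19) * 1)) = 36098129925/1536769444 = 23.49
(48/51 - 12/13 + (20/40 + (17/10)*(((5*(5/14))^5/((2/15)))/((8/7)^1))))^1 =110349871823/543355904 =203.09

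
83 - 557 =-474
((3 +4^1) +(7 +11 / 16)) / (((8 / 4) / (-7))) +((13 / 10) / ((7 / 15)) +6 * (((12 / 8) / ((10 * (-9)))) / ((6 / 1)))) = -163421 / 3360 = -48.64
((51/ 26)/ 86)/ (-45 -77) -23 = -6274267/ 272792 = -23.00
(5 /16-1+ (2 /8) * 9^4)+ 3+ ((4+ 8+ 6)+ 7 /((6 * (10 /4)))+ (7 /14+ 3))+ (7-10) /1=398767 /240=1661.53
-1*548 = -548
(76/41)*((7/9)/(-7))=-76/369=-0.21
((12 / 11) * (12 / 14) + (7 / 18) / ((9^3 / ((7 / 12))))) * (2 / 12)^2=11341181 / 436490208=0.03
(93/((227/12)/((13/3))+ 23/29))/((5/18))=841464/12965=64.90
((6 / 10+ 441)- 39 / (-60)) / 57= 1769 / 228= 7.76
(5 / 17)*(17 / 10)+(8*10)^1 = 161 / 2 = 80.50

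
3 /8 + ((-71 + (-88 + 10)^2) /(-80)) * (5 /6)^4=-743849 /20736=-35.87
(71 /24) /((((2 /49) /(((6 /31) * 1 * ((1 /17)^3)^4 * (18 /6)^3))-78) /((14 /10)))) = 657531 /722451574152520360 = 0.00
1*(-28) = -28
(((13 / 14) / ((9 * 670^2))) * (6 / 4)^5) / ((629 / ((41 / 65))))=1107 / 632482144000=0.00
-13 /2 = -6.50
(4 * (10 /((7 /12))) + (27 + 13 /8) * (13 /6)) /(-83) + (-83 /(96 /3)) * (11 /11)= -4.17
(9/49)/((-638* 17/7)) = -9/75922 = -0.00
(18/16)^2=81/64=1.27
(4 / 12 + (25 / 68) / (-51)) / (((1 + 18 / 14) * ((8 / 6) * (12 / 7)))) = 18473 / 295936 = 0.06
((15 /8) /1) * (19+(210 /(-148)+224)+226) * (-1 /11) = -79.70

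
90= 90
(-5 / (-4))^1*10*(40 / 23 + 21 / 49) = 8725 / 322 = 27.10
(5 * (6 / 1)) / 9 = 10 / 3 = 3.33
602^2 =362404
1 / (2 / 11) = 11 / 2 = 5.50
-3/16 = -0.19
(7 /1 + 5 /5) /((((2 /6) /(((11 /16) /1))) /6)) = 99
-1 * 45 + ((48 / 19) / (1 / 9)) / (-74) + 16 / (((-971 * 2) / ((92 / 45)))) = -1392246853 / 30717585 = -45.32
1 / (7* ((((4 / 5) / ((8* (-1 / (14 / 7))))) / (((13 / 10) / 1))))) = -13 / 14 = -0.93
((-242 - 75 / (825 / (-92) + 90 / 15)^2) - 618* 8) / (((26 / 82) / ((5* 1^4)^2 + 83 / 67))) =-3100492784348 / 7212751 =-429862.72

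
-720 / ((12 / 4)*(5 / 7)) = -336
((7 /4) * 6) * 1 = 21 /2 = 10.50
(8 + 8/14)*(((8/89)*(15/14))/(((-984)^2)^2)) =25/28392523133184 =0.00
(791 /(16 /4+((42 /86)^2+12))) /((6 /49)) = 71665391 /180150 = 397.81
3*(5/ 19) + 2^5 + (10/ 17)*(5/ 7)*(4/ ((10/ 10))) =77937/ 2261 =34.47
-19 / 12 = -1.58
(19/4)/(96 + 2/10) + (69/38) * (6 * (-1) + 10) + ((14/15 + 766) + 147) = 505155959/548340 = 921.25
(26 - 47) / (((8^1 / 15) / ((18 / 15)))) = -189 / 4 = -47.25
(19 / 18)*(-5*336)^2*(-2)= -5958400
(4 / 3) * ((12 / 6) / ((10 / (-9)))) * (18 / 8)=-27 / 5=-5.40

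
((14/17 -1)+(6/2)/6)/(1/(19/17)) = 209/578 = 0.36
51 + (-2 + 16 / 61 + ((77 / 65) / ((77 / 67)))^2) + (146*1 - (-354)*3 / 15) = 267.12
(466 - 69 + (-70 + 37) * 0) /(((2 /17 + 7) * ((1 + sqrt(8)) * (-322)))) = 6749 /272734 - 6749 * sqrt(2) /136367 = -0.05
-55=-55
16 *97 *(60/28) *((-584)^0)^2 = 23280/7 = 3325.71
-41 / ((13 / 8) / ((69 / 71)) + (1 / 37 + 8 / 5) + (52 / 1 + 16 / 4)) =-4186920 / 6055627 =-0.69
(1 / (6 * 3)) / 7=1 / 126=0.01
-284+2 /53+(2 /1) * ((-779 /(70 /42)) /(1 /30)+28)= -1498414 /53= -28271.96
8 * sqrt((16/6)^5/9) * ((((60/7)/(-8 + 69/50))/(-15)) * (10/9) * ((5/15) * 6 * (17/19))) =69632000 * sqrt(6)/32092767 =5.31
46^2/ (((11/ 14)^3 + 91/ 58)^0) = 2116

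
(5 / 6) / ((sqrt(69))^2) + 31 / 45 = 1451 / 2070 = 0.70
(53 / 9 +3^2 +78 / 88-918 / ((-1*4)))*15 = 485645 / 132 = 3679.13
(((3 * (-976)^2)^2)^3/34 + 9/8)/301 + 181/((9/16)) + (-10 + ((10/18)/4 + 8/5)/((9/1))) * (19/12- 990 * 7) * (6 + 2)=2647046738135401895406176464908010027497251/49737240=53220619763690182555489140000000000.00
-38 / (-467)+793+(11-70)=342816 / 467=734.08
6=6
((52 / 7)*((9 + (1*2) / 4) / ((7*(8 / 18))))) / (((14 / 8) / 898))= 3992508 / 343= 11639.97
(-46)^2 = 2116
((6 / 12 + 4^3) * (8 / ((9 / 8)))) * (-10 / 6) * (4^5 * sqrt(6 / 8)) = -3522560 * sqrt(3) / 9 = -677916.99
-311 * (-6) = 1866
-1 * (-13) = 13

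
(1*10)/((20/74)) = 37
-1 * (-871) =871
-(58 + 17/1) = -75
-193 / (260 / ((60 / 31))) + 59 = 23198 / 403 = 57.56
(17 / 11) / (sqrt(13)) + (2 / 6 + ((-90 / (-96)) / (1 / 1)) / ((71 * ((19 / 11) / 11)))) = 27029 / 64752 + 17 * sqrt(13) / 143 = 0.85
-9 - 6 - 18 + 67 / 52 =-1649 / 52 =-31.71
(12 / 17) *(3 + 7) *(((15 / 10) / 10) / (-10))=-9 / 85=-0.11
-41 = -41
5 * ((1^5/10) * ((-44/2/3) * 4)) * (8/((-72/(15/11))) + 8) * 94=-97384/9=-10820.44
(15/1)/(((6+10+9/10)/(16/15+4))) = 760/169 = 4.50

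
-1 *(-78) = 78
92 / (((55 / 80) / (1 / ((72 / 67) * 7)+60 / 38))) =3016312 / 13167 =229.08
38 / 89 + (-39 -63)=-9040 / 89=-101.57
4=4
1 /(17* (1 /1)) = 0.06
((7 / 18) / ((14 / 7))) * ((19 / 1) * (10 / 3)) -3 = 503 / 54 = 9.31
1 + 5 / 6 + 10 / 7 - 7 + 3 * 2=95 / 42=2.26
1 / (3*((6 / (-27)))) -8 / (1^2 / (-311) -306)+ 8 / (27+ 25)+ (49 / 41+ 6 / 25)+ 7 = 18045350007 / 2536200550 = 7.12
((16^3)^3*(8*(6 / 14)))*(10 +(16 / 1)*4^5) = 3862584348377088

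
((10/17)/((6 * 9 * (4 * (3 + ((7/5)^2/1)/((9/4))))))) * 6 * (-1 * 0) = 0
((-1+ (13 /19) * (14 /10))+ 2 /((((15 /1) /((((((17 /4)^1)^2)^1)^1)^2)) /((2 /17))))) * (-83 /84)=-7684057 /1532160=-5.02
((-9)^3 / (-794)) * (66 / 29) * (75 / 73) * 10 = 18042750 / 840449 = 21.47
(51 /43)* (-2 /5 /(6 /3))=-51 /215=-0.24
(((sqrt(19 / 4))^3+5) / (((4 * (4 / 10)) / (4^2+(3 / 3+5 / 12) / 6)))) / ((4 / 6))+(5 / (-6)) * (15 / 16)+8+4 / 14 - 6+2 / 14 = 209003 / 2688+111055 * sqrt(19) / 3072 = 235.33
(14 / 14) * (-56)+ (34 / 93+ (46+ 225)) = 20029 / 93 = 215.37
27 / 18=3 / 2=1.50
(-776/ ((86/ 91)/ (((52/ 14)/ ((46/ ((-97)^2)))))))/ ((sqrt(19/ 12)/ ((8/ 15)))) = -9871471168 * sqrt(57)/ 281865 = -264410.17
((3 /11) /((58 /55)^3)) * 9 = 408375 /195112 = 2.09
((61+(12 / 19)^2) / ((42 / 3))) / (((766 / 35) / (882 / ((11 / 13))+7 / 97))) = 589800575 / 2823476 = 208.89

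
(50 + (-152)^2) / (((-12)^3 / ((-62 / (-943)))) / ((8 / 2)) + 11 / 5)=-3588870 / 1018099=-3.53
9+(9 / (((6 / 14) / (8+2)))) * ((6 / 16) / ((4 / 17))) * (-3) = -15921 / 16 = -995.06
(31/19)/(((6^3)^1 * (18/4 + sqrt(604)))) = -31/532380 + 31 * sqrt(151)/1197855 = 0.00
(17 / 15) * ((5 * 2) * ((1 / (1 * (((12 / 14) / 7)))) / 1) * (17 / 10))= 14161 / 90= 157.34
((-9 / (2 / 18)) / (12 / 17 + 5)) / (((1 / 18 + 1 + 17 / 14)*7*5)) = -12393 / 69355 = -0.18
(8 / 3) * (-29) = -232 / 3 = -77.33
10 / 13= 0.77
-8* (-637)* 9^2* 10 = 4127760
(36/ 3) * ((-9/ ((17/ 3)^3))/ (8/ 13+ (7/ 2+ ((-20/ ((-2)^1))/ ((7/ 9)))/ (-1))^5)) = 20387832192/ 2464012285885223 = 0.00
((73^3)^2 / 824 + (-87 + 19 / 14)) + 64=1059339459187 / 5768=183658019.97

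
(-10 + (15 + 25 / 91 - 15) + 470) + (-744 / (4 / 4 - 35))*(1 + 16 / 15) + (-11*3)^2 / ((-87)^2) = 3289270324 / 6505135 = 505.64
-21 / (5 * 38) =-21 / 190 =-0.11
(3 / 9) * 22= 22 / 3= 7.33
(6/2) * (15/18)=5/2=2.50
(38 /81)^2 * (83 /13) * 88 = 10546976 /85293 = 123.66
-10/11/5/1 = -0.18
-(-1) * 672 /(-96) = -7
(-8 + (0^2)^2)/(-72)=1/9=0.11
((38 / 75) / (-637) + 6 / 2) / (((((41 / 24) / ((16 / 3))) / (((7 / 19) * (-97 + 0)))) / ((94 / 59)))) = -167230830848 / 313683825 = -533.12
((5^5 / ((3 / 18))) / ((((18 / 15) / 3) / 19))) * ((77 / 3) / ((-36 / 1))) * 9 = -22859375 / 4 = -5714843.75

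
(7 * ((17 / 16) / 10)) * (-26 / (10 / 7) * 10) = -10829 / 80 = -135.36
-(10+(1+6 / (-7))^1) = -10.14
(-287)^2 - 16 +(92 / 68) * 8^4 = 1494209 / 17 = 87894.65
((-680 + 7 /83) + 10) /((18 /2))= -55603 /747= -74.44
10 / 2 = 5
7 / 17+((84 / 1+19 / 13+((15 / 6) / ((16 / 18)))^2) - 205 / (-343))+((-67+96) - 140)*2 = -2476516717 / 19405568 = -127.62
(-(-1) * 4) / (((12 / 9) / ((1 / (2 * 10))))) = 3 / 20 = 0.15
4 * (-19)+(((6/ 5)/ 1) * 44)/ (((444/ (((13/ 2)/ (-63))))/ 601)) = -971723/ 11655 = -83.37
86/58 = 43/29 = 1.48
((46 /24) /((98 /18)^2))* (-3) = -1863 /9604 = -0.19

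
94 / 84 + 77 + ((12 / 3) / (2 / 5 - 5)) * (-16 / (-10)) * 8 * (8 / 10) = 334307 / 4830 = 69.21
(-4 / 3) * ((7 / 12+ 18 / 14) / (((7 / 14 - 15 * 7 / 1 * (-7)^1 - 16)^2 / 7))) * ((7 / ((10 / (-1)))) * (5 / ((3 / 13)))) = 28574 / 55909467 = 0.00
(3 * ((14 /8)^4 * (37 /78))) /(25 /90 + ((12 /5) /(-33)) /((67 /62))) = 2946279105 /46462208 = 63.41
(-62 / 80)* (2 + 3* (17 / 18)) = -899 / 240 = -3.75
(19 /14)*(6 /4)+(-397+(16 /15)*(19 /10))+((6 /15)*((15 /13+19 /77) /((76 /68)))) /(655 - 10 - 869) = -31387957177 /79879800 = -392.94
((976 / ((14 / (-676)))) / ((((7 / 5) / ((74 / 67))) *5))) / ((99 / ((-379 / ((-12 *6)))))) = -1156504856 / 2925153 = -395.37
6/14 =3/7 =0.43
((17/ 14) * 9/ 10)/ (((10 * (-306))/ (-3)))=3/ 2800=0.00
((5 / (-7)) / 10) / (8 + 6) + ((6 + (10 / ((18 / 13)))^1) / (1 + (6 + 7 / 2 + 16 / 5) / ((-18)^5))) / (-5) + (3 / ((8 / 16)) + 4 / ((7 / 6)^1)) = 25106245495 / 3703528388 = 6.78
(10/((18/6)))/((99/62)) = 2.09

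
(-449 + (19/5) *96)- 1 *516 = -3001/5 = -600.20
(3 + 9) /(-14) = -6 /7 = -0.86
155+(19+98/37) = 6536/37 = 176.65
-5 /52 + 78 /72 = 77 /78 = 0.99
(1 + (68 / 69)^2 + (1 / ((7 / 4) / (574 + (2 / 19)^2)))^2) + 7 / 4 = 13084228859617939 / 121609823076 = 107591.87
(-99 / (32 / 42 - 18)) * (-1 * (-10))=10395 / 181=57.43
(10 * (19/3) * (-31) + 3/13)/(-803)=76561/31317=2.44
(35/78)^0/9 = 1/9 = 0.11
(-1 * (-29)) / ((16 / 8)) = 29 / 2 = 14.50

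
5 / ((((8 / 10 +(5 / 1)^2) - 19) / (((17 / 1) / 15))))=5 / 6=0.83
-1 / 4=-0.25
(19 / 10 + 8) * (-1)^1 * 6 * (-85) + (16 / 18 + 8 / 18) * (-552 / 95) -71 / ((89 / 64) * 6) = 127655533 / 25365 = 5032.74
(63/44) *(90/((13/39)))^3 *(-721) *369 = -82477118855250/11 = -7497919895931.82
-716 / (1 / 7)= -5012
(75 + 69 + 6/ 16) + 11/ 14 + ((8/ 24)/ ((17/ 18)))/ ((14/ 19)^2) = 971683/ 6664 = 145.81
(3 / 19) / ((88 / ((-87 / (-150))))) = 87 / 83600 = 0.00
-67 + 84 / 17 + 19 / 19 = -1038 / 17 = -61.06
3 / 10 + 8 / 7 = 101 / 70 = 1.44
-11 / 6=-1.83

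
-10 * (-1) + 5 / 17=175 / 17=10.29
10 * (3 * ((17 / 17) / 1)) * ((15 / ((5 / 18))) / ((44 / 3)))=1215 / 11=110.45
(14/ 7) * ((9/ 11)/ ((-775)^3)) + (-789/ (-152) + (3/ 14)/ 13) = 368801873610399/ 70824378625000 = 5.21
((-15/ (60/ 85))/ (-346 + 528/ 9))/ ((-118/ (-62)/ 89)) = 703545/ 203432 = 3.46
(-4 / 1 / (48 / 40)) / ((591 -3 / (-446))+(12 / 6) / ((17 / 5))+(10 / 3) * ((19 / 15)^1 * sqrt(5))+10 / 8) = -36807171866280 / 6544623702584761+262139461440 * sqrt(5) / 6544623702584761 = -0.01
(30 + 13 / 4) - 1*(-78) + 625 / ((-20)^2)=112.81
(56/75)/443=56/33225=0.00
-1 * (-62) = 62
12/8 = 3/2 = 1.50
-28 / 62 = -14 / 31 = -0.45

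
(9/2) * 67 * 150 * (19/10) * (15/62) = 2577825/124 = 20788.91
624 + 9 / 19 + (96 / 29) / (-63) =7225177 / 11571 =624.42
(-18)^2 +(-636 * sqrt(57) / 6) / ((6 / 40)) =324 - 2120 * sqrt(57) / 3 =-5011.22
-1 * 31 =-31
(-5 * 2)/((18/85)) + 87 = 358/9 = 39.78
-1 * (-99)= 99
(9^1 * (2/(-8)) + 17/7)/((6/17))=85/168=0.51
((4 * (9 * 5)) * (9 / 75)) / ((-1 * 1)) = -108 / 5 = -21.60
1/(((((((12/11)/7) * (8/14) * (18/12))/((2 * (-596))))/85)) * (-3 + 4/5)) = 344769.44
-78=-78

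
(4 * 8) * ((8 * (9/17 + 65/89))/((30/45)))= 731904/1513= 483.74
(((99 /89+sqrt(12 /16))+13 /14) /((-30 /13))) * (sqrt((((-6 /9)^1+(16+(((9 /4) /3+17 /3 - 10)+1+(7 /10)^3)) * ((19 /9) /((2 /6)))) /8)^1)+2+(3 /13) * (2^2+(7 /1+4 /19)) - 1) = (-2543 - 623 * sqrt(3)) * (247 * sqrt(3891505)+531600) /426132000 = -8.66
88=88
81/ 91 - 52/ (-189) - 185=-64526/ 351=-183.83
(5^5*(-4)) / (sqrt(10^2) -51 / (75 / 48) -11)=312500 / 841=371.58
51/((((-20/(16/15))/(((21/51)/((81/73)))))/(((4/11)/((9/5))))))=-8176/40095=-0.20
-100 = -100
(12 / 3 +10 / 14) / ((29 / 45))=1485 / 203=7.32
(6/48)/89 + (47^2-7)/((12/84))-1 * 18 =10961953/712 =15396.00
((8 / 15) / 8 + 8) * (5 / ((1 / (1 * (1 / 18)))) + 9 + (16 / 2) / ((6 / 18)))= 72479 / 270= 268.44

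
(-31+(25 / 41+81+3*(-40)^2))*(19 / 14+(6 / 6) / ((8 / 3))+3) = 52701875 / 2296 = 22953.78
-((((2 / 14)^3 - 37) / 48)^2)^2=-0.35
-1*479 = -479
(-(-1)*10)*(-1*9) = -90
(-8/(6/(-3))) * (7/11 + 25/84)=863/231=3.74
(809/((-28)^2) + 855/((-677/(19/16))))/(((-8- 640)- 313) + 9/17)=527663/1083297488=0.00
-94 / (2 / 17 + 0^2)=-799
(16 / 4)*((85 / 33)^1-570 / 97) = -42260 / 3201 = -13.20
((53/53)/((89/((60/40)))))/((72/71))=71/4272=0.02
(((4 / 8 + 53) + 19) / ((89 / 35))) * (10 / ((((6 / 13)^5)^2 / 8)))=3498159230668375 / 672686208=5200283.86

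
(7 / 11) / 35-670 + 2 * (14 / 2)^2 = -31459 / 55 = -571.98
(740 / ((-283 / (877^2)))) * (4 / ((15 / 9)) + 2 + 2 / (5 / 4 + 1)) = -27091799896 / 2547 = -10636749.08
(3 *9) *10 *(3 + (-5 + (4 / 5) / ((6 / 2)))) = -468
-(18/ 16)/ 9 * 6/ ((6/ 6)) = -3/ 4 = -0.75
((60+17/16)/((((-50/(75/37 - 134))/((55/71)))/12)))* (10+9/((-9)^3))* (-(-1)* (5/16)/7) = 42454379209/63552384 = 668.02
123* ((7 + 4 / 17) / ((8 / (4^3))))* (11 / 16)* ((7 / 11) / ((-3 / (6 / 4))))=-105903 / 68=-1557.40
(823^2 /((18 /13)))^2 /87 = 77532903046729 /28188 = 2750564177.90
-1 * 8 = -8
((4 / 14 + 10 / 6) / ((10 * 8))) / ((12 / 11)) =451 / 20160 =0.02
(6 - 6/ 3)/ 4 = 1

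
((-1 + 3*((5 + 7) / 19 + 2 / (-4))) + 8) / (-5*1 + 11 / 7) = -2.16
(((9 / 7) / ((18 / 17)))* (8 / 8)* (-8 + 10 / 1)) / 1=17 / 7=2.43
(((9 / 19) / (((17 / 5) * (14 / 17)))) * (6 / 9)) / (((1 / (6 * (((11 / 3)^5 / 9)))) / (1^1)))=1610510 / 32319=49.83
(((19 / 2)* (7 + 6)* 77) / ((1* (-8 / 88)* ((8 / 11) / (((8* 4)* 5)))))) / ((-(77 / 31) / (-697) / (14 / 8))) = -22601894315 / 2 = -11300947157.50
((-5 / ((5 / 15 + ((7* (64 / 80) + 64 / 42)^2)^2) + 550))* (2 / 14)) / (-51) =28940625 / 6458947472897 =0.00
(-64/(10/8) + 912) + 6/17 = 73198/85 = 861.15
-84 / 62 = -42 / 31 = -1.35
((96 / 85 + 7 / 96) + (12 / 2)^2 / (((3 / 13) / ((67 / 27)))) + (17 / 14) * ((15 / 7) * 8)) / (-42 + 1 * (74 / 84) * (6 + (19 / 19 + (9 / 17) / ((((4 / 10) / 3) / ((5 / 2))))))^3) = 567317793572 / 5865787424595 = 0.10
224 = 224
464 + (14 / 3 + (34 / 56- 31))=36815 / 84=438.27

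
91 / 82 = 1.11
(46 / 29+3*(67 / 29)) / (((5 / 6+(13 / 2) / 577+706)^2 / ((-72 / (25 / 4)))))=-13321821006 / 67835971157525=-0.00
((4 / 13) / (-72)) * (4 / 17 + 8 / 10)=-44 / 9945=-0.00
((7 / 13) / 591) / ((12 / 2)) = 7 / 46098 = 0.00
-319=-319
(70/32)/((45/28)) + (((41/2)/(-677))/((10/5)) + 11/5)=108028/30465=3.55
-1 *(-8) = 8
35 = 35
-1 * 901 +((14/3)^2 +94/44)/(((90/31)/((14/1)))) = -1400083/1782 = -785.68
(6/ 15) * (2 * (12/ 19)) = 0.51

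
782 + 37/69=53995/69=782.54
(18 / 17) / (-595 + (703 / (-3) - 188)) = -27 / 25942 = -0.00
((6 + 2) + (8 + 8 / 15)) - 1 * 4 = 188 / 15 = 12.53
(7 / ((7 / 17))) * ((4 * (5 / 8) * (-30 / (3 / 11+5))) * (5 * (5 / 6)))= -116875 / 116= -1007.54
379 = 379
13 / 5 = 2.60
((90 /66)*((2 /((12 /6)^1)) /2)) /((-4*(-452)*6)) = 5 /79552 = 0.00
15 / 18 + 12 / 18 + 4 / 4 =5 / 2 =2.50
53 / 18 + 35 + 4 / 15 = 3439 / 90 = 38.21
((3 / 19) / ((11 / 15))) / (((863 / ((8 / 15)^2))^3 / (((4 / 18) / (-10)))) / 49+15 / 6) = -115605504 / 13771103330112426023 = -0.00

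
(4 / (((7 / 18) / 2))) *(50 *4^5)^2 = 377487360000 / 7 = 53926765714.29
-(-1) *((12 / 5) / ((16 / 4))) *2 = 6 / 5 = 1.20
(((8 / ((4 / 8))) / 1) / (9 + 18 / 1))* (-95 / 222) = -760 / 2997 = -0.25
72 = 72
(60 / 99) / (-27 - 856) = -20 / 29139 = -0.00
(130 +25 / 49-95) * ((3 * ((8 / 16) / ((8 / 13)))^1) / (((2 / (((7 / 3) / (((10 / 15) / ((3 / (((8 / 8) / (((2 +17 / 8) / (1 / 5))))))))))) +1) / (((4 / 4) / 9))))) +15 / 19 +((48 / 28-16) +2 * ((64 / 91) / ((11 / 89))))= 151717663 / 20464444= 7.41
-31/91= -0.34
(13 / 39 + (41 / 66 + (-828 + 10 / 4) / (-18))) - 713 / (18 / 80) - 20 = -1244261 / 396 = -3142.07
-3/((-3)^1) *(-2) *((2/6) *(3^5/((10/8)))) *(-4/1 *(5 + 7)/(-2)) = -15552/5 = -3110.40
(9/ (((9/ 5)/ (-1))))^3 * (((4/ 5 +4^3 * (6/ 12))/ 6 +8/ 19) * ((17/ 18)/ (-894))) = 0.78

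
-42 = -42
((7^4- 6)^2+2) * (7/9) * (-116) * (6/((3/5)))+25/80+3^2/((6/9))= -248408208617/48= -5175171012.85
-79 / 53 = -1.49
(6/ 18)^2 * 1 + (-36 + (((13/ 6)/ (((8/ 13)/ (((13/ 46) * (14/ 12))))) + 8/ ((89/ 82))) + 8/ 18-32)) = -69462437/ 1179072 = -58.91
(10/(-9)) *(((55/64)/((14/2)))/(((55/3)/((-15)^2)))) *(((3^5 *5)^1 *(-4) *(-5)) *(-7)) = 284765.62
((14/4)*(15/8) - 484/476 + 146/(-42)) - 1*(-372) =2136685/5712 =374.07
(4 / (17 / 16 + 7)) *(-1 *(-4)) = 256 / 129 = 1.98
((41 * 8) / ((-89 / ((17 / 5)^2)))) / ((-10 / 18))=853128 / 11125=76.69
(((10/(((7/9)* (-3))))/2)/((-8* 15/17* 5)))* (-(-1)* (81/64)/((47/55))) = 15147/168448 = 0.09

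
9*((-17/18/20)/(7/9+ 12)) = -153/4600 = -0.03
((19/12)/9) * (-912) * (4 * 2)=-11552/9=-1283.56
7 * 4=28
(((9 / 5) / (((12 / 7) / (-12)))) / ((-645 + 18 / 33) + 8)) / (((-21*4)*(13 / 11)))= -363 / 1820260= -0.00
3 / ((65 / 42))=126 / 65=1.94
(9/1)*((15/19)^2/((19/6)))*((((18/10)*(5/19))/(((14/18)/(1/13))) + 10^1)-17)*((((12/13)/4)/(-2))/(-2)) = -109550475/154169743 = -0.71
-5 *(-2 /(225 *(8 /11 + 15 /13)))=286 /12105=0.02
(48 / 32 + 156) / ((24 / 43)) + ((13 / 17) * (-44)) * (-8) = 149971 / 272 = 551.36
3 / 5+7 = 7.60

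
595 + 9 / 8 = 4769 / 8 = 596.12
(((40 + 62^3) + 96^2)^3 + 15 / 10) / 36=10117575793115137 / 24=421565658046464.04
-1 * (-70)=70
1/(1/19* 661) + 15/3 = 3324/661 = 5.03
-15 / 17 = -0.88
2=2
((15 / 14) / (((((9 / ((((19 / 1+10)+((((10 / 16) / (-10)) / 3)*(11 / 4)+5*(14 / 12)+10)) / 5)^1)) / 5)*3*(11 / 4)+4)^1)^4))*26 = 1065178319577699795 / 39193600290228143872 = 0.03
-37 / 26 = -1.42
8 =8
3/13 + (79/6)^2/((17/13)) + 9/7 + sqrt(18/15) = sqrt(30)/5 + 7467559/55692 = 135.18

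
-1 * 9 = -9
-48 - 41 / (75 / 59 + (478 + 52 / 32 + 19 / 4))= -11022152 / 229225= -48.08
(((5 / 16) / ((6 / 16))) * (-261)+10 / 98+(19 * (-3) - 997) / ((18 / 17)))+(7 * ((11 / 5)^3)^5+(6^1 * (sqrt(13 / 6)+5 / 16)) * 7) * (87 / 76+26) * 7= 101087 * sqrt(78) / 76+1489763116145297978736461 / 8182617187500000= 182076125.97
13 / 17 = 0.76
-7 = -7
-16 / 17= -0.94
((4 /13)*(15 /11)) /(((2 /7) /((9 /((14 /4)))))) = 540 /143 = 3.78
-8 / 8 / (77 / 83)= -83 / 77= -1.08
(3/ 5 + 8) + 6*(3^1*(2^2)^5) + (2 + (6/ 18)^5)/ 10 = 18440.80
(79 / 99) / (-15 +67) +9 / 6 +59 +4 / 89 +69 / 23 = 29121545 / 458172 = 63.56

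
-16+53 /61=-923 /61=-15.13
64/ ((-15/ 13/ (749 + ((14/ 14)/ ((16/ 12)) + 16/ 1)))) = -42473.60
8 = 8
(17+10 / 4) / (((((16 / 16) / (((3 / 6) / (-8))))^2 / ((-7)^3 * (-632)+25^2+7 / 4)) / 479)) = 16245203091 / 2048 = 7932228.07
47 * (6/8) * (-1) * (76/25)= -107.16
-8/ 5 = -1.60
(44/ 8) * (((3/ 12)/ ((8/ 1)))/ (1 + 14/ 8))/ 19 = 1/ 304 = 0.00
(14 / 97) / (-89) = -14 / 8633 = -0.00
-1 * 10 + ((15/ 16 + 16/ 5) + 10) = 331/ 80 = 4.14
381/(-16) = -381/16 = -23.81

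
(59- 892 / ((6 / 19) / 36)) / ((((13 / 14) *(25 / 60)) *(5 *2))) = -26267.19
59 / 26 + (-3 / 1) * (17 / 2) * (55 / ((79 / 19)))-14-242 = -606999 / 1027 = -591.04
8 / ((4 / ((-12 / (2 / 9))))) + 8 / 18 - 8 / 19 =-107.98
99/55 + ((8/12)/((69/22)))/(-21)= 38903/21735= 1.79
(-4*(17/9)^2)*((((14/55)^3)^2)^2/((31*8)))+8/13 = 15391784373864608649881464/25011649780591699951171875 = 0.62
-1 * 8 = -8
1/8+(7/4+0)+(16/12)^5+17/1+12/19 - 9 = 14.72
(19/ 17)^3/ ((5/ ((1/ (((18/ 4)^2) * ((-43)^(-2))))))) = 25.50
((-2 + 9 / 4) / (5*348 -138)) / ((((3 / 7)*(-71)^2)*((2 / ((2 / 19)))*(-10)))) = -0.00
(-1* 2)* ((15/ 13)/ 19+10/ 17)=-5450/ 4199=-1.30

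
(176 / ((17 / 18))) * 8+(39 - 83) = 24596 / 17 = 1446.82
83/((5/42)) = 3486/5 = 697.20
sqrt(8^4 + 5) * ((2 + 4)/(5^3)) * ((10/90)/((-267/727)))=-1454 * sqrt(4101)/100125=-0.93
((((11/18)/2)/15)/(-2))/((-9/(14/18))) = 77/87480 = 0.00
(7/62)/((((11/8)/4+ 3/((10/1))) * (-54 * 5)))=-56/86211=-0.00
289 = 289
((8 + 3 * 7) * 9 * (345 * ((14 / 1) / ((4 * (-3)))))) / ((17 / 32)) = -3361680 / 17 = -197745.88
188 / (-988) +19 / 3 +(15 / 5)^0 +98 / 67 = 427249 / 49647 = 8.61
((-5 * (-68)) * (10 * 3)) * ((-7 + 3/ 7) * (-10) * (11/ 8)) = 6451500/ 7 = 921642.86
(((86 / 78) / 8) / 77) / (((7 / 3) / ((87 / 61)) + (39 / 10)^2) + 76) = 93525 / 4851408562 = 0.00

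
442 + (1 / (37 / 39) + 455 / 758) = 12442729 / 28046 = 443.65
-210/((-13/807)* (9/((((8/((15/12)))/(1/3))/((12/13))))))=30128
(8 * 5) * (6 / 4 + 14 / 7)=140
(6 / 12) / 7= 1 / 14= 0.07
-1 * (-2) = 2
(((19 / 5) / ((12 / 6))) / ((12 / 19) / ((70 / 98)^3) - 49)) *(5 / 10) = -9025 / 449036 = -0.02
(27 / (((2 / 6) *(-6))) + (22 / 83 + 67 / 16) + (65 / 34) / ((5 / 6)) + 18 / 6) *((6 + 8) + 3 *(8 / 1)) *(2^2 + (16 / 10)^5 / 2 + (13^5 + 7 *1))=-46702725407289 / 881875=-52958441.28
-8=-8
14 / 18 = 7 / 9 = 0.78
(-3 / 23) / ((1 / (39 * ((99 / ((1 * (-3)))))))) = 3861 / 23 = 167.87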